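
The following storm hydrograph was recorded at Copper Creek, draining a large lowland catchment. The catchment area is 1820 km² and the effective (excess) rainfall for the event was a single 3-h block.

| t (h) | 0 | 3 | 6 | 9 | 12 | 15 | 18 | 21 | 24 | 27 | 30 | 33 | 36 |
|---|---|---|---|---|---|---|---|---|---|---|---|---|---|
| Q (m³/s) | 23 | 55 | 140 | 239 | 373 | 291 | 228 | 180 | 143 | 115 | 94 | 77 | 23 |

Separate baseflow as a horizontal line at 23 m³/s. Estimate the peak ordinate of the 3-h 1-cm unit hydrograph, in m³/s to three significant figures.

U_p ≈ 351 m³/s

Direct runoff: 0.0, 32.0, 117.0, 216.0, 350.0, 268.0, 205.0, 157.0, 120.0, 92.0, 71.0, 54.0, 0.0 m³/s; ΣQ_DR = 1682 m³/s, peak = 350.0 m³/s.
Runoff depth d = ΣQ_DR·Δt / A = 1682 × 10800 / (1820 km²) = 9.981 mm.
The 1-cm UH is the DRH scaled by (10 mm)/d, so U_p = 350.0 × 10/9.981 = 351 m³/s.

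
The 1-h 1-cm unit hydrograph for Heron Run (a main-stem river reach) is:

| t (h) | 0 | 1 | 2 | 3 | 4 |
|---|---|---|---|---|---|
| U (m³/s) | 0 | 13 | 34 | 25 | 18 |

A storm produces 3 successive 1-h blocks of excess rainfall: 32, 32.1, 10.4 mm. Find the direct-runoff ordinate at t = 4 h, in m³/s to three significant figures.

By discrete convolution, Q_j = Σ (P_i / 10 mm) · U_{j−i}.
At t = 4 h (j=4): Q = (32/10)·18 + (32.1/10)·25 + (10.4/10)·34 = 173 m³/s.

Q ≈ 173 m³/s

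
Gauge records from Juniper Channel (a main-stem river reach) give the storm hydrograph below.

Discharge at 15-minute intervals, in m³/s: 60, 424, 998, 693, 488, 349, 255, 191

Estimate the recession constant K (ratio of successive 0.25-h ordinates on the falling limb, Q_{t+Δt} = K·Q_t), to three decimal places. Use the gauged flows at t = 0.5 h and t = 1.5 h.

K ≈ 0.711

Using the recession-limb readings at t = 0.5 h and t = 1.5 h: Q falls from 998 to 255 m³/s over 4 intervals.
K = (Q₂/Q₁)^(1/4) = (255/998)^(1/4) = 0.711.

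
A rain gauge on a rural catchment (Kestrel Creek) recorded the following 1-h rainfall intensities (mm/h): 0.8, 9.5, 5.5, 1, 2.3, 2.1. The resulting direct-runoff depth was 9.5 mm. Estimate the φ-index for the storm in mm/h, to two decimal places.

Only the 2 blocks with intensity above φ contribute runoff: 9.5, 5.5 mm/h.
Σ(I−φ)·Δt = d  ⇒  (9.5+5.5 − 2φ)·1 = 9.5
φ = (15.00 − 9.5/1) / 2 = 2.75 mm/h.

φ ≈ 2.75 mm/h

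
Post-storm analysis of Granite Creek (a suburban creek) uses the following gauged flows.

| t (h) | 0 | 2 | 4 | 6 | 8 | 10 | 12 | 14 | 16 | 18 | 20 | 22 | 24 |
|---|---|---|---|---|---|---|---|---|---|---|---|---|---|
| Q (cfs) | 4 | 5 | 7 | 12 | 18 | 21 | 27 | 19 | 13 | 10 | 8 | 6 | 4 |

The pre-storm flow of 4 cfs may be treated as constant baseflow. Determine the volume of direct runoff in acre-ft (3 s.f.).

V ≈ 16.9 acre-ft

Direct-runoff ordinates (Q − Q_b): 0.0, 1.0, 3.0, 8.0, 14.0, 17.0, 23.0, 15.0, 9.0, 6.0, 4.0, 2.0, 0.0 cfs.
ΣQ_DR = 102.0 cfs.
With Δt = 2 h = 7200 s, V = ΣQ_DR · Δt = 102.0 × 7200 = 7.34 × 10^5 ft³ = 16.9 acre-ft.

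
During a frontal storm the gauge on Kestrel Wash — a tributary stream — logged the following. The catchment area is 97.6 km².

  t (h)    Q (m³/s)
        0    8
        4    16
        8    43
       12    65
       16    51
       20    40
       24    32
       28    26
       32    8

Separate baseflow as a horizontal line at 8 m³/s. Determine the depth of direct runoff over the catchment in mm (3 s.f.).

Direct runoff: 0.0, 8.0, 35.0, 57.0, 43.0, 32.0, 24.0, 18.0, 0.0 m³/s; ΣQ_DR = 217.0 m³/s.
V = ΣQ_DR · Δt = 217.0 × 14400 s = 3.125 × 10^6 m³.
Over A = 97.6 km², depth = V / A = 32.0 mm.

d ≈ 32.0 mm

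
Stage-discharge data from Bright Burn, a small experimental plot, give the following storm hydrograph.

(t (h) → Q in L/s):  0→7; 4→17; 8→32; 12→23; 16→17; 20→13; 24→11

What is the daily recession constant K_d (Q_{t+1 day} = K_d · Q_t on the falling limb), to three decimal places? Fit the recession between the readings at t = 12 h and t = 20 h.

K_d ≈ 0.181

Between t = 12 h and t = 20 h the flow falls from 23 to 13 L/s over 2×4 h = 8 h.
Per-interval ratio K = (13/23)^(1/2) = 0.7518; K_d = K^(24/4) = 0.181.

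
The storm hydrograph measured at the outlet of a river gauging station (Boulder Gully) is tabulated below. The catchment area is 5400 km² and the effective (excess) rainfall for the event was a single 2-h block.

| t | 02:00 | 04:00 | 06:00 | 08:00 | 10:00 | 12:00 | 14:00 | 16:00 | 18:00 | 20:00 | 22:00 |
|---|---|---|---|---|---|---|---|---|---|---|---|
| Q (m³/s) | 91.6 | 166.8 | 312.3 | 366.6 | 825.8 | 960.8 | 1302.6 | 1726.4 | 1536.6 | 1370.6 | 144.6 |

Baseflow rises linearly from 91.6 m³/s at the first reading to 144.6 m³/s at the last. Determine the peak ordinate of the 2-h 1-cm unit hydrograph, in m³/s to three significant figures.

Direct runoff: 0.00, 69.90, 210.10, 259.10, 713.00, 842.70, 1179.20, 1597.70, 1402.60, 1231.30, 0.00 m³/s; ΣQ_DR = 7506 m³/s, peak = 1597.70 m³/s.
Runoff depth d = ΣQ_DR·Δt / A = 7506 × 7200 / (5400 km²) = 10.01 mm.
The 1-cm UH is the DRH scaled by (10 mm)/d, so U_p = 1597.70 × 10/10.01 = 1600 m³/s.

U_p ≈ 1600 m³/s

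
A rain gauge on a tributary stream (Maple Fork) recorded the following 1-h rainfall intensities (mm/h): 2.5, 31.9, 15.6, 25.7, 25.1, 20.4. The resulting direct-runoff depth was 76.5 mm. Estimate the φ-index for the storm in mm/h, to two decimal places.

φ ≈ 8.44 mm/h

Only the 5 blocks with intensity above φ contribute runoff: 31.9, 15.6, 25.7, 25.1, 20.4 mm/h.
Σ(I−φ)·Δt = d  ⇒  (31.9+15.6+25.7+25.1+20.4 − 5φ)·1 = 76.5
φ = (118.7 − 76.5/1) / 5 = 8.44 mm/h.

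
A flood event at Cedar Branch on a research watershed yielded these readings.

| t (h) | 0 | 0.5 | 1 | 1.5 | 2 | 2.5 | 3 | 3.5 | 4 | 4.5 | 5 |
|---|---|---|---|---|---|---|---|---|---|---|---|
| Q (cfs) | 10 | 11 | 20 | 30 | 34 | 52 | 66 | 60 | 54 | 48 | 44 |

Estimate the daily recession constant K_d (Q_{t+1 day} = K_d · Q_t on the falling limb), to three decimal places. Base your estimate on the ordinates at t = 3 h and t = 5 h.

Between t = 3 h and t = 5 h the flow falls from 66 to 44 cfs over 4×0.5 h = 2 h.
Per-interval ratio K = (44/66)^(1/4) = 0.9036; K_d = K^(24/0.5) = 0.008.

K_d ≈ 0.008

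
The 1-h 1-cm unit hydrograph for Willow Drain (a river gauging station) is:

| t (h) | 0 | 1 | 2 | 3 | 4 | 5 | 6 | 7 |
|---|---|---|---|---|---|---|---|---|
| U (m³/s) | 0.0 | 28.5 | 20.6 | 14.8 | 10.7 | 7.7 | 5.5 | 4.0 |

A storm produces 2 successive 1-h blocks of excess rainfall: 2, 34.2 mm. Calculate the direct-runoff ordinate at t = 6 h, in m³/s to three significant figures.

Q ≈ 27.4 m³/s

By discrete convolution, Q_j = Σ (P_i / 10 mm) · U_{j−i}.
At t = 6 h (j=6): Q = (2/10)·5.5 + (34.2/10)·7.7 = 27.4 m³/s.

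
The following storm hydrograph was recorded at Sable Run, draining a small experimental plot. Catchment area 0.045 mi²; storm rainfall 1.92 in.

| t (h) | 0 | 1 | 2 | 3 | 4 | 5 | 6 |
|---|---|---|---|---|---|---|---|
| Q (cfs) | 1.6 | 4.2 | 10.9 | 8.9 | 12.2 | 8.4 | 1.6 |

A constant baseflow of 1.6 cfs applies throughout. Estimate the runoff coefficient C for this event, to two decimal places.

ΣQ_DR = 36.60 cfs; V = ΣQ_DR·Δt = 1.318 × 10^5 ft³.
Runoff depth d = V / A = 1.260 in.
C = d / P = 1.260 / 1.92 = 0.66.

C ≈ 0.66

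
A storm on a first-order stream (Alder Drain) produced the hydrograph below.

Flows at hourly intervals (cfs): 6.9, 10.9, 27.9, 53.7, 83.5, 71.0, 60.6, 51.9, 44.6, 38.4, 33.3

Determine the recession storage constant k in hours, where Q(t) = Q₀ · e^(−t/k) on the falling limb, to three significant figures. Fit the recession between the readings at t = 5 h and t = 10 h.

k ≈ 6.60 h

On the falling limb, Q drops from 71.0 to 33.3 cfs between t = 5 h and t = 10 h (Δt = 5 h).
k = −Δt / ln(Q₂/Q₁) = −5 / ln(33.3/71.0) = 6.60 h.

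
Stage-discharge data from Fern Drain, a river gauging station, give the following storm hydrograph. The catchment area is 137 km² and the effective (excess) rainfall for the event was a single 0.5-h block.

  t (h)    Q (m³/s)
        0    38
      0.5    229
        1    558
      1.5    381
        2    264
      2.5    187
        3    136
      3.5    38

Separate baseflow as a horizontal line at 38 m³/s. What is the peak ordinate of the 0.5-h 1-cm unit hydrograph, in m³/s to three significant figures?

Direct runoff: 0.0, 191.0, 520.0, 343.0, 226.0, 149.0, 98.0, 0.0 m³/s; ΣQ_DR = 1527 m³/s, peak = 520.0 m³/s.
Runoff depth d = ΣQ_DR·Δt / A = 1527 × 1800 / (137 km²) = 20.06 mm.
The 1-cm UH is the DRH scaled by (10 mm)/d, so U_p = 520.0 × 10/20.06 = 259 m³/s.

U_p ≈ 259 m³/s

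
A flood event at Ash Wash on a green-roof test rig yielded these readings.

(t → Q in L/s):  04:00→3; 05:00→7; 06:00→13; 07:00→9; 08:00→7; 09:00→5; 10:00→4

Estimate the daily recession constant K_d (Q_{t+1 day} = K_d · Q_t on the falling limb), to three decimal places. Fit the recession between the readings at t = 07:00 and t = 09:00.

K_d ≈ 0.001

Between t = 07:00 and t = 09:00 the flow falls from 9 to 5 L/s over 2×1 h = 2 h.
Per-interval ratio K = (5/9)^(1/2) = 0.7454; K_d = K^(24/1) = 0.001.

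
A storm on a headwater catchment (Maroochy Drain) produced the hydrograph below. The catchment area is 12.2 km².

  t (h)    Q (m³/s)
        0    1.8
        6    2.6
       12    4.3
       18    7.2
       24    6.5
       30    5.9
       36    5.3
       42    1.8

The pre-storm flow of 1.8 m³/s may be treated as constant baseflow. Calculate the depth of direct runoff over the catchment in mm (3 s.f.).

d ≈ 37.2 mm

Direct runoff: 0.0, 0.8, 2.5, 5.4, 4.7, 4.1, 3.5, 0.0 m³/s; ΣQ_DR = 21.00 m³/s.
V = ΣQ_DR · Δt = 21.00 × 21600 s = 4.536 × 10^5 m³.
Over A = 12.2 km², depth = V / A = 37.2 mm.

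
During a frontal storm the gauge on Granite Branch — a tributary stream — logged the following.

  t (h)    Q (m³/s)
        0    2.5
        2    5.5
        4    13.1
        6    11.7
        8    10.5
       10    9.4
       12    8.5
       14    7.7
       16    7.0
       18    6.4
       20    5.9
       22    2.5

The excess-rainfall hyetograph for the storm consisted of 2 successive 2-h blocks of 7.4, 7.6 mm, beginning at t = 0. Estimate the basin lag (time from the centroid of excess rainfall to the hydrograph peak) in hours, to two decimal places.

t_L ≈ 1.99 h

Centroid of excess rainfall: t_c = Σ P_i·t̄_i / ΣP_i = 2.0133 h (block centres at 1, 3 h).
Hydrograph peak occurs at t = 4 h, so basin lag t_L = 4 − 2.0133 = 1.99 h.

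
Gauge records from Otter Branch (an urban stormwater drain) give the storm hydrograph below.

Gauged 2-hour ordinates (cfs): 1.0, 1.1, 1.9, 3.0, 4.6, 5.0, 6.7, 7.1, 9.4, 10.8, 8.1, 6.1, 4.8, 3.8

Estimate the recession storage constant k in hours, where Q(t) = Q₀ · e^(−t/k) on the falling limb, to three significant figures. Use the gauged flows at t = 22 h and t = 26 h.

On the falling limb, Q drops from 6.1 to 3.8 cfs between t = 22 h and t = 26 h (Δt = 4 h).
k = −Δt / ln(Q₂/Q₁) = −4 / ln(3.8/6.1) = 8.45 h.

k ≈ 8.45 h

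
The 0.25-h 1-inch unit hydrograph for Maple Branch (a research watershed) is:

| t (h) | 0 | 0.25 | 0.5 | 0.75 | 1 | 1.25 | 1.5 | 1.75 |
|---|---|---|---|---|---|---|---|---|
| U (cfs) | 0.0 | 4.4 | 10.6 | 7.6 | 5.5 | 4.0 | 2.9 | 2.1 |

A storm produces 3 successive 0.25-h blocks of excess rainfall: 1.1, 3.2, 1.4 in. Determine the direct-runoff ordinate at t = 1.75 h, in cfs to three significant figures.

Q ≈ 17.2 cfs

By discrete convolution, Q_j = Σ (P_i / 1 in) · U_{j−i}.
At t = 1.75 h (j=7): Q = (1.1/1)·2.1 + (3.2/1)·2.9 + (1.4/1)·4.0 = 17.2 cfs.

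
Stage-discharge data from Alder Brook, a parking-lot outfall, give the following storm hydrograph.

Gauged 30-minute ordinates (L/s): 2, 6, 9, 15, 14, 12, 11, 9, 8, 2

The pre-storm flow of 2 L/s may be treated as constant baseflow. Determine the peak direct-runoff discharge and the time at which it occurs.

Q_p = 13.0 L/s at t = 1.5 h

Subtracting baseflow gives direct-runoff ordinates: 0.0, 4.0, 7.0, 13.0, 12.0, 10.0, 9.0, 7.0, 6.0, 0.0 L/s.
The maximum is 13.0 L/s, occurring at the reading for t = 1.5 h.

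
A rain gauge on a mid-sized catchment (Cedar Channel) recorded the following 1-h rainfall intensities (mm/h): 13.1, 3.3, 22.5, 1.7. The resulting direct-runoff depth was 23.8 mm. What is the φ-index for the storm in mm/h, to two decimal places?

φ ≈ 5.90 mm/h

Only the 2 blocks with intensity above φ contribute runoff: 13.1, 22.5 mm/h.
Σ(I−φ)·Δt = d  ⇒  (13.1+22.5 − 2φ)·1 = 23.8
φ = (35.60 − 23.8/1) / 2 = 5.90 mm/h.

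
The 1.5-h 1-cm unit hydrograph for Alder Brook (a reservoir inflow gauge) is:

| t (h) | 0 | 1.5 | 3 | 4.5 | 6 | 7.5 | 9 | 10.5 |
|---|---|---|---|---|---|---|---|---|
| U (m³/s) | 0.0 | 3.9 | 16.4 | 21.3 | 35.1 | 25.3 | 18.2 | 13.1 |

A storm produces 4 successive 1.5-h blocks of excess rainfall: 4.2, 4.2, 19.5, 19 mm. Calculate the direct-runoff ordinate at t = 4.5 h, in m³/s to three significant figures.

By discrete convolution, Q_j = Σ (P_i / 10 mm) · U_{j−i}.
At t = 4.5 h (j=3): Q = (4.2/10)·21.3 + (4.2/10)·16.4 + (19.5/10)·3.9 + (19/10)·0.0 = 23.4 m³/s.

Q ≈ 23.4 m³/s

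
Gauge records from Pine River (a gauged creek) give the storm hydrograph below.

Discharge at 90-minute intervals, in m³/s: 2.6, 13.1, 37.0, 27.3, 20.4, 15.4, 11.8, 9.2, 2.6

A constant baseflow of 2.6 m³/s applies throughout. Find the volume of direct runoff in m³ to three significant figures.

V ≈ 6.26 × 10^5 m³

Direct-runoff ordinates (Q − Q_b): 0.0, 10.5, 34.4, 24.7, 17.8, 12.8, 9.2, 6.6, 0.0 m³/s.
ΣQ_DR = 116.0 m³/s.
With Δt = 1.5 h = 5400 s, V = ΣQ_DR · Δt = 116.0 × 5400 = 6.26 × 10^5 m³.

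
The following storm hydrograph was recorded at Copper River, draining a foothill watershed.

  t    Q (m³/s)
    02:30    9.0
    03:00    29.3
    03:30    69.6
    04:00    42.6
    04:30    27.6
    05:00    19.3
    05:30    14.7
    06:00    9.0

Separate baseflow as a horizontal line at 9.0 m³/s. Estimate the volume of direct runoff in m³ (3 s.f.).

Direct-runoff ordinates (Q − Q_b): 0.0, 20.3, 60.6, 33.6, 18.6, 10.3, 5.7, 0.0 m³/s.
ΣQ_DR = 149.1 m³/s.
With Δt = 0.5 h = 1800 s, V = ΣQ_DR · Δt = 149.1 × 1800 = 2.68 × 10^5 m³.

V ≈ 2.68 × 10^5 m³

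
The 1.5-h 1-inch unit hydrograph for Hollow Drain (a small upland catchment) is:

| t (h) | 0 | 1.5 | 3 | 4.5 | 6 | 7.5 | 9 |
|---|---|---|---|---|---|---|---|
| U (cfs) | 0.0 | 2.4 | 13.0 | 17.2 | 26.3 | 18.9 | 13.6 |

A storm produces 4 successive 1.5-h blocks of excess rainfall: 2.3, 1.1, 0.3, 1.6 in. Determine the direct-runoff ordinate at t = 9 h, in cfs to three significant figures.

Q ≈ 87.5 cfs

By discrete convolution, Q_j = Σ (P_i / 1 in) · U_{j−i}.
At t = 9 h (j=6): Q = (2.3/1)·13.6 + (1.1/1)·18.9 + (0.3/1)·26.3 + (1.6/1)·17.2 = 87.5 cfs.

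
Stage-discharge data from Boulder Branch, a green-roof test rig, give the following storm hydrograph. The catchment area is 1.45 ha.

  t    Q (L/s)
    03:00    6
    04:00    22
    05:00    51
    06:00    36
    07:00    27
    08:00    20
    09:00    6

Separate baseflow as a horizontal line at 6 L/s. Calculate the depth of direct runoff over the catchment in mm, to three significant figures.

Direct runoff: 0.0, 16.0, 45.0, 30.0, 21.0, 14.0, 0.0 L/s; ΣQ_DR = 126.0 L/s.
V = ΣQ_DR · Δt = 126.0 × 3600 s = 4.536 × 10^5 L.
Over A = 1.45 ha, depth = V / A = 31.3 mm.

d ≈ 31.3 mm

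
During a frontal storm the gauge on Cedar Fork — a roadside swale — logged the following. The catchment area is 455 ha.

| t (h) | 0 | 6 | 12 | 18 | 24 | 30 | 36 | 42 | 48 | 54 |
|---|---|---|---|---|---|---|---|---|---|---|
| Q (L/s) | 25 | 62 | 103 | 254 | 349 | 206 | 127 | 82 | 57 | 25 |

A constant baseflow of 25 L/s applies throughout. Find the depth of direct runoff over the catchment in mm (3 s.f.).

Direct runoff: 0.0, 37.0, 78.0, 229.0, 324.0, 181.0, 102.0, 57.0, 32.0, 0.0 L/s; ΣQ_DR = 1040 L/s.
V = ΣQ_DR · Δt = 1040 × 21600 s = 2.246 × 10^7 L.
Over A = 455 ha, depth = V / A = 4.94 mm.

d ≈ 4.94 mm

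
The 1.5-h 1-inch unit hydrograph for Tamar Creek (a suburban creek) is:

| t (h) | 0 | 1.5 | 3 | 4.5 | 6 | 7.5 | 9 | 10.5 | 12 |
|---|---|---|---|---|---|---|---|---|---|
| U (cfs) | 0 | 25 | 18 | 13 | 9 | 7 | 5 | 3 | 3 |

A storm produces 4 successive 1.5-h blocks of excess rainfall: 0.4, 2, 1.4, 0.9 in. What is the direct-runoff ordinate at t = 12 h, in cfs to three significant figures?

Q ≈ 20.5 cfs

By discrete convolution, Q_j = Σ (P_i / 1 in) · U_{j−i}.
At t = 12 h (j=8): Q = (0.4/1)·3 + (2/1)·3 + (1.4/1)·5 + (0.9/1)·7 = 20.5 cfs.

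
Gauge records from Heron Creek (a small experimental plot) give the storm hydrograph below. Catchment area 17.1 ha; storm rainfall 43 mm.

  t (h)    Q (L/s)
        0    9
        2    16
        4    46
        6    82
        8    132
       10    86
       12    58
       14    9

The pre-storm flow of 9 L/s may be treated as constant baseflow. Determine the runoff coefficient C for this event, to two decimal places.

ΣQ_DR = 366.0 L/s; V = ΣQ_DR·Δt = 2.635 × 10^6 L.
Runoff depth d = V / A = 15.41 mm.
C = d / P = 15.41 / 43 = 0.36.

C ≈ 0.36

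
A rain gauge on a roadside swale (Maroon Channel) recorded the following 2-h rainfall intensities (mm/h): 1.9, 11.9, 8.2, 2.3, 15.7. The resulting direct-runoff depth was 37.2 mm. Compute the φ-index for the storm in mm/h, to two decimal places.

φ ≈ 5.73 mm/h

Only the 3 blocks with intensity above φ contribute runoff: 11.9, 8.2, 15.7 mm/h.
Σ(I−φ)·Δt = d  ⇒  (11.9+8.2+15.7 − 3φ)·2 = 37.2
φ = (35.80 − 37.2/2) / 3 = 5.73 mm/h.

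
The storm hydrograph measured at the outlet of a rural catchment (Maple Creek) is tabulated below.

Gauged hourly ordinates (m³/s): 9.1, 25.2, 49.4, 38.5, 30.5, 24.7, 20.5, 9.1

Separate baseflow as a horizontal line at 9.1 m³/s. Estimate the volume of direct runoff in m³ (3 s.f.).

V ≈ 4.83 × 10^5 m³

Direct-runoff ordinates (Q − Q_b): 0.0, 16.1, 40.3, 29.4, 21.4, 15.6, 11.4, 0.0 m³/s.
ΣQ_DR = 134.2 m³/s.
With Δt = 1 h = 3600 s, V = ΣQ_DR · Δt = 134.2 × 3600 = 4.83 × 10^5 m³.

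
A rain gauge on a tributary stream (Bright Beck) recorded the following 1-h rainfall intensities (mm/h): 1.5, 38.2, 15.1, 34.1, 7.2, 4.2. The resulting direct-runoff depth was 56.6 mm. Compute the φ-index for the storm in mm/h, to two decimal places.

Only the 3 blocks with intensity above φ contribute runoff: 38.2, 15.1, 34.1 mm/h.
Σ(I−φ)·Δt = d  ⇒  (38.2+15.1+34.1 − 3φ)·1 = 56.6
φ = (87.40 − 56.6/1) / 3 = 10.27 mm/h.

φ ≈ 10.27 mm/h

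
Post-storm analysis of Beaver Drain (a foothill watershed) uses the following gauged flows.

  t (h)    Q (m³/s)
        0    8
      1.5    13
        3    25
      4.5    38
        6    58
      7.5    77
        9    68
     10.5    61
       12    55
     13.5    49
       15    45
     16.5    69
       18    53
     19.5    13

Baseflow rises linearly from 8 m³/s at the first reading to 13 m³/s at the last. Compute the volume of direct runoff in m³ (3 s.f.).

Direct-runoff ordinates (Q − Q_b): 0.00, 4.62, 16.23, 28.85, 48.46, 67.08, 57.69, 50.31, 43.92, 37.54, 33.15, 56.77, 40.38, 0.00 m³/s.
ΣQ_DR = 485.0 m³/s.
With Δt = 1.5 h = 5400 s, V = ΣQ_DR · Δt = 485.0 × 5400 = 2.62 × 10^6 m³.

V ≈ 2.62 × 10^6 m³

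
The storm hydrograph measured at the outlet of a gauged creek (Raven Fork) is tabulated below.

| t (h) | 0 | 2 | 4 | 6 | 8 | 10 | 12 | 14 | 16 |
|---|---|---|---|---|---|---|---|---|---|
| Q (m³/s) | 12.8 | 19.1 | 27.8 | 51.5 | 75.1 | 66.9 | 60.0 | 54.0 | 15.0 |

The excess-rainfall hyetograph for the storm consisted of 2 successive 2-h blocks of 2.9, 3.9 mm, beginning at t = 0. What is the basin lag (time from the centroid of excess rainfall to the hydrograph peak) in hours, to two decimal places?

Centroid of excess rainfall: t_c = Σ P_i·t̄_i / ΣP_i = 2.1471 h (block centres at 1, 3 h).
Hydrograph peak occurs at t = 8 h, so basin lag t_L = 8 − 2.1471 = 5.85 h.

t_L ≈ 5.85 h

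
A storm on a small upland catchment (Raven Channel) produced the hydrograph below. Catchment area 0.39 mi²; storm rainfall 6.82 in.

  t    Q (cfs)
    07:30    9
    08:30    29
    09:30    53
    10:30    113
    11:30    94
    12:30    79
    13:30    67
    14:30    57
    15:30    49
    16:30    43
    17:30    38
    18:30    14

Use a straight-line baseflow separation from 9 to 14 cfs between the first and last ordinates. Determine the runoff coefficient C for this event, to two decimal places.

C ≈ 0.30

ΣQ_DR = 507.0 cfs; V = ΣQ_DR·Δt = 1.825 × 10^6 ft³.
Runoff depth d = V / A = 2.014 in.
C = d / P = 2.014 / 6.82 = 0.30.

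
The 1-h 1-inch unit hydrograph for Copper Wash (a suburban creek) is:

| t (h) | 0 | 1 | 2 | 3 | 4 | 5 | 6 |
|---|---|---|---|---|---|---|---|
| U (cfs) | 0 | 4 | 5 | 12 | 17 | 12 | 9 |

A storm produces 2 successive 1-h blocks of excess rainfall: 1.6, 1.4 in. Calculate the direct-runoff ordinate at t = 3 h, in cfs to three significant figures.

By discrete convolution, Q_j = Σ (P_i / 1 in) · U_{j−i}.
At t = 3 h (j=3): Q = (1.6/1)·12 + (1.4/1)·5 = 26.2 cfs.

Q ≈ 26.2 cfs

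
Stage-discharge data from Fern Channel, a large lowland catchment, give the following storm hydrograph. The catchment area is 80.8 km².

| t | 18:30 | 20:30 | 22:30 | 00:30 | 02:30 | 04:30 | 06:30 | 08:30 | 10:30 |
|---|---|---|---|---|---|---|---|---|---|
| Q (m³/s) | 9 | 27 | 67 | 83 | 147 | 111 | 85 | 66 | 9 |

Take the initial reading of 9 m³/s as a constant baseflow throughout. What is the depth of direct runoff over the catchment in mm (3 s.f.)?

d ≈ 46.6 mm

Direct runoff: 0.0, 18.0, 58.0, 74.0, 138.0, 102.0, 76.0, 57.0, 0.0 m³/s; ΣQ_DR = 523.0 m³/s.
V = ΣQ_DR · Δt = 523.0 × 7200 s = 3.766 × 10^6 m³.
Over A = 80.8 km², depth = V / A = 46.6 mm.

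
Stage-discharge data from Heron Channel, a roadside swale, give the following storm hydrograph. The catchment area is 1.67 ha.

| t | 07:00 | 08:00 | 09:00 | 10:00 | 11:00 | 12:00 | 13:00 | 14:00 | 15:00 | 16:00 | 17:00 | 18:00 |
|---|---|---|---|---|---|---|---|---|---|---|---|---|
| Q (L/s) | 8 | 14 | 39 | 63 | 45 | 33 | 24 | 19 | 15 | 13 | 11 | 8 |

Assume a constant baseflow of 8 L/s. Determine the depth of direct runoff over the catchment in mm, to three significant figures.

Direct runoff: 0.0, 6.0, 31.0, 55.0, 37.0, 25.0, 16.0, 11.0, 7.0, 5.0, 3.0, 0.0 L/s; ΣQ_DR = 196.0 L/s.
V = ΣQ_DR · Δt = 196.0 × 3600 s = 7.056 × 10^5 L.
Over A = 1.67 ha, depth = V / A = 42.3 mm.

d ≈ 42.3 mm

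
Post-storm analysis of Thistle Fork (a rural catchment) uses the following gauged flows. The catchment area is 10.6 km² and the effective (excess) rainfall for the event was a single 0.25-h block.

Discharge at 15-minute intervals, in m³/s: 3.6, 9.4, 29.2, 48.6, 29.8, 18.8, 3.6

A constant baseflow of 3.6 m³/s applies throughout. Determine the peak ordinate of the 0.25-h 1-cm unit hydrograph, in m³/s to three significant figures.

U_p ≈ 45.0 m³/s

Direct runoff: 0.0, 5.8, 25.6, 45.0, 26.2, 15.2, 0.0 m³/s; ΣQ_DR = 117.8 m³/s, peak = 45.0 m³/s.
Runoff depth d = ΣQ_DR·Δt / A = 117.8 × 900 / (10.6 km²) = 10.00 mm.
The 1-cm UH is the DRH scaled by (10 mm)/d, so U_p = 45.0 × 10/10.00 = 45.0 m³/s.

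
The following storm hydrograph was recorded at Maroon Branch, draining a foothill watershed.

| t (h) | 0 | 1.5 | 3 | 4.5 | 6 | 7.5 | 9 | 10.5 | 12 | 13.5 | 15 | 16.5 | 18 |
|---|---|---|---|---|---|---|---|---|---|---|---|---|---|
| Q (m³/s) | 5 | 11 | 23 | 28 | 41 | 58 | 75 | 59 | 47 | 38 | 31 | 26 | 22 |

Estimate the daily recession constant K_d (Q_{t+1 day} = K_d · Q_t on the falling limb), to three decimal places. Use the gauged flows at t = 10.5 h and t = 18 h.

Between t = 10.5 h and t = 18 h the flow falls from 59 to 22 m³/s over 5×1.5 h = 7.5 h.
Per-interval ratio K = (22/59)^(1/5) = 0.8209; K_d = K^(24/1.5) = 0.043.

K_d ≈ 0.043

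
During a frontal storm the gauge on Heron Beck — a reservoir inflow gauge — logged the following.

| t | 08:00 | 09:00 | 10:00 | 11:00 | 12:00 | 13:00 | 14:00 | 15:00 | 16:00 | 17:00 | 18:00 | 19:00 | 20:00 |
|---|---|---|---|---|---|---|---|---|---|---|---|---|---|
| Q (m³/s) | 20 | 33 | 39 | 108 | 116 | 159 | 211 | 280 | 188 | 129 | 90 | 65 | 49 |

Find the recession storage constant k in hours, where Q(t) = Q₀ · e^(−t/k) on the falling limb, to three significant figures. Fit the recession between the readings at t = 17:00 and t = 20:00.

k ≈ 3.10 h

On the falling limb, Q drops from 129 to 49 m³/s between t = 17:00 and t = 20:00 (Δt = 3 h).
k = −Δt / ln(Q₂/Q₁) = −3 / ln(49/129) = 3.10 h.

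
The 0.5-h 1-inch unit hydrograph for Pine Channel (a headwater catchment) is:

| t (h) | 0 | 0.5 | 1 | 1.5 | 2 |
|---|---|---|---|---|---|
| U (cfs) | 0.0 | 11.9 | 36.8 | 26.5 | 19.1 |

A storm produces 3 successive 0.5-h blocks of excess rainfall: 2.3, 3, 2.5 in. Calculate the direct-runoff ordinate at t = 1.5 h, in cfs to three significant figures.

By discrete convolution, Q_j = Σ (P_i / 1 in) · U_{j−i}.
At t = 1.5 h (j=3): Q = (2.3/1)·26.5 + (3/1)·36.8 + (2.5/1)·11.9 = 201 cfs.

Q ≈ 201 cfs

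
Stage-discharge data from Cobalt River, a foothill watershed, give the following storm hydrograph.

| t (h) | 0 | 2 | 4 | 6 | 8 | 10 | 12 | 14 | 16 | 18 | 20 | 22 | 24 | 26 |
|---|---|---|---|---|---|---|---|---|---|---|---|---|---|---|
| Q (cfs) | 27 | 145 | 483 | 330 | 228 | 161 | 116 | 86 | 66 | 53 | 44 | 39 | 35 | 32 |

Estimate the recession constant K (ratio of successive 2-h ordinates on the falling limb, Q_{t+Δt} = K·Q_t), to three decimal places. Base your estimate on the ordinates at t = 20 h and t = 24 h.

Using the recession-limb readings at t = 20 h and t = 24 h: Q falls from 44 to 35 cfs over 2 intervals.
K = (Q₂/Q₁)^(1/2) = (35/44)^(1/2) = 0.892.

K ≈ 0.892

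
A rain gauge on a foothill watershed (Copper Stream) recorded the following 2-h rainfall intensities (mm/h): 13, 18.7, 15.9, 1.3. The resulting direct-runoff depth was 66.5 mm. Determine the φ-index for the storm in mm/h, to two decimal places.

φ ≈ 4.78 mm/h

Only the 3 blocks with intensity above φ contribute runoff: 13, 18.7, 15.9 mm/h.
Σ(I−φ)·Δt = d  ⇒  (13+18.7+15.9 − 3φ)·2 = 66.5
φ = (47.60 − 66.5/2) / 3 = 4.78 mm/h.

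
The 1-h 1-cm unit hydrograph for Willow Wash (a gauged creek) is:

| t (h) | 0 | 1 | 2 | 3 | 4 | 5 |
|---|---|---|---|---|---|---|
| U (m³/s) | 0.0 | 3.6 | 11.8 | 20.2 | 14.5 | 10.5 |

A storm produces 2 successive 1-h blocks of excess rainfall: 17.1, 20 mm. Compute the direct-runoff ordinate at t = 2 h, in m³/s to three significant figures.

Q ≈ 27.4 m³/s

By discrete convolution, Q_j = Σ (P_i / 10 mm) · U_{j−i}.
At t = 2 h (j=2): Q = (17.1/10)·11.8 + (20/10)·3.6 = 27.4 m³/s.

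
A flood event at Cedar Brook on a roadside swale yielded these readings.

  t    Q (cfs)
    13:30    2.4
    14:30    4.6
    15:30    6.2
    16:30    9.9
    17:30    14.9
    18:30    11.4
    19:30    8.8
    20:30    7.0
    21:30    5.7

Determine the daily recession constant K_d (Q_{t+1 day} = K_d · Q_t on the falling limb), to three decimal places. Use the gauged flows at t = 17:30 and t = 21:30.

K_d ≈ 0.003

Between t = 17:30 and t = 21:30 the flow falls from 14.9 to 5.7 cfs over 4×1 h = 4 h.
Per-interval ratio K = (5.7/14.9)^(1/4) = 0.7865; K_d = K^(24/1) = 0.003.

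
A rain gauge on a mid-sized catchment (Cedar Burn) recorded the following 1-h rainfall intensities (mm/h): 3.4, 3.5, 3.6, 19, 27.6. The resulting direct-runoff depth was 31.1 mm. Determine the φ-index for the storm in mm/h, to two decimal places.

Only the 2 blocks with intensity above φ contribute runoff: 19, 27.6 mm/h.
Σ(I−φ)·Δt = d  ⇒  (19+27.6 − 2φ)·1 = 31.1
φ = (46.60 − 31.1/1) / 2 = 7.75 mm/h.

φ ≈ 7.75 mm/h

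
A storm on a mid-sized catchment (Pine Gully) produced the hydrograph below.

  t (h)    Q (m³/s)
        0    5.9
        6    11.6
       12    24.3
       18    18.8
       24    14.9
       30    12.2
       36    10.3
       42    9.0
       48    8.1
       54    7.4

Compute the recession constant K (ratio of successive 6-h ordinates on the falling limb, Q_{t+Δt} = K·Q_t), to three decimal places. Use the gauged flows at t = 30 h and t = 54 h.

K ≈ 0.883

Using the recession-limb readings at t = 30 h and t = 54 h: Q falls from 12.2 to 7.4 m³/s over 4 intervals.
K = (Q₂/Q₁)^(1/4) = (7.4/12.2)^(1/4) = 0.883.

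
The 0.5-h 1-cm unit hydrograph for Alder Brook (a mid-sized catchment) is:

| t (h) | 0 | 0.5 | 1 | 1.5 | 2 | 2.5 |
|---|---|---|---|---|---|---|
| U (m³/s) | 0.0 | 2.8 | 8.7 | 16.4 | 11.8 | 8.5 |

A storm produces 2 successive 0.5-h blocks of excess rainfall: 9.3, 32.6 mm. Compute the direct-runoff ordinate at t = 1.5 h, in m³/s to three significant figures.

By discrete convolution, Q_j = Σ (P_i / 10 mm) · U_{j−i}.
At t = 1.5 h (j=3): Q = (9.3/10)·16.4 + (32.6/10)·8.7 = 43.6 m³/s.

Q ≈ 43.6 m³/s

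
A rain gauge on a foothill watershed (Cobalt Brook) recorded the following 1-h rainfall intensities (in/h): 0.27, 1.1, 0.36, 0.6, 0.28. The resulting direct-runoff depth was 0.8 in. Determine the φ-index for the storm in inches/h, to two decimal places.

Only the 2 blocks with intensity above φ contribute runoff: 1.1, 0.6 in/h.
Σ(I−φ)·Δt = d  ⇒  (1.1+0.6 − 2φ)·1 = 0.8
φ = (1.700 − 0.8/1) / 2 = 0.45 in/h.

φ ≈ 0.45 in/h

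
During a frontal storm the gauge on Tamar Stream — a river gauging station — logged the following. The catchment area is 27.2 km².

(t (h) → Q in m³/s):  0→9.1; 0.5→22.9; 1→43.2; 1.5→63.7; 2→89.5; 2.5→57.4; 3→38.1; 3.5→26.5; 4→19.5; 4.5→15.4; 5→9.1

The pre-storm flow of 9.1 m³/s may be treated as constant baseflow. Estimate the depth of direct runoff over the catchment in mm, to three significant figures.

Direct runoff: 0.0, 13.8, 34.1, 54.6, 80.4, 48.3, 29.0, 17.4, 10.4, 6.3, 0.0 m³/s; ΣQ_DR = 294.3 m³/s.
V = ΣQ_DR · Δt = 294.3 × 1800 s = 5.297 × 10^5 m³.
Over A = 27.2 km², depth = V / A = 19.5 mm.

d ≈ 19.5 mm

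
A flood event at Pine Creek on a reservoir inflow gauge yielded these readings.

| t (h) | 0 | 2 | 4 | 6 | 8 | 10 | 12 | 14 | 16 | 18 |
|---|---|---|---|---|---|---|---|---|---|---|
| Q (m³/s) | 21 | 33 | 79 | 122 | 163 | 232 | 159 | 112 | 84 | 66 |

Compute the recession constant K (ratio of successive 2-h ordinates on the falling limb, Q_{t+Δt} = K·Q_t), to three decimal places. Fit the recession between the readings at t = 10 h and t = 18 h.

Using the recession-limb readings at t = 10 h and t = 18 h: Q falls from 232 to 66 m³/s over 4 intervals.
K = (Q₂/Q₁)^(1/4) = (66/232)^(1/4) = 0.730.

K ≈ 0.730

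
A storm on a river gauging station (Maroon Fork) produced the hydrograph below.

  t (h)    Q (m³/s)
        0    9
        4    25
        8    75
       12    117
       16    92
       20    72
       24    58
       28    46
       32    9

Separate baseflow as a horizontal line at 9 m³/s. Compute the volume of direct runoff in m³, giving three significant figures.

V ≈ 6.08 × 10^6 m³

Direct-runoff ordinates (Q − Q_b): 0.0, 16.0, 66.0, 108.0, 83.0, 63.0, 49.0, 37.0, 0.0 m³/s.
ΣQ_DR = 422.0 m³/s.
With Δt = 4 h = 14400 s, V = ΣQ_DR · Δt = 422.0 × 14400 = 6.08 × 10^6 m³.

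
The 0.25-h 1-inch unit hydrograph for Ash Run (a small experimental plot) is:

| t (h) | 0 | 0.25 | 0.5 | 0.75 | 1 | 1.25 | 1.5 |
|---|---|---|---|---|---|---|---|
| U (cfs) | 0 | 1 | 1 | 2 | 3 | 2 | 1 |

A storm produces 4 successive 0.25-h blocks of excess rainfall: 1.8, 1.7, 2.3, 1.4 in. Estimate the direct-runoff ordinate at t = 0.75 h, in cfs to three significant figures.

Q ≈ 7.60 cfs

By discrete convolution, Q_j = Σ (P_i / 1 in) · U_{j−i}.
At t = 0.75 h (j=3): Q = (1.8/1)·2 + (1.7/1)·1 + (2.3/1)·1 + (1.4/1)·0 = 7.60 cfs.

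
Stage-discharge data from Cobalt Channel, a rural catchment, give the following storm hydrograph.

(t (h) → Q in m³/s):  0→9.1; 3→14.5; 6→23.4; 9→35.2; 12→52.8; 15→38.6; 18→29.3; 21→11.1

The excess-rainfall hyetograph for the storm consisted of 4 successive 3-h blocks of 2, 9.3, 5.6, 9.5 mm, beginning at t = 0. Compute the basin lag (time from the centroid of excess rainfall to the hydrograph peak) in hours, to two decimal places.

t_L ≈ 4.93 h

Centroid of excess rainfall: t_c = Σ P_i·t̄_i / ΣP_i = 7.0682 h (block centres at 1.5, 4.5, 7.5, 10.5 h).
Hydrograph peak occurs at t = 12 h, so basin lag t_L = 12 − 7.0682 = 4.93 h.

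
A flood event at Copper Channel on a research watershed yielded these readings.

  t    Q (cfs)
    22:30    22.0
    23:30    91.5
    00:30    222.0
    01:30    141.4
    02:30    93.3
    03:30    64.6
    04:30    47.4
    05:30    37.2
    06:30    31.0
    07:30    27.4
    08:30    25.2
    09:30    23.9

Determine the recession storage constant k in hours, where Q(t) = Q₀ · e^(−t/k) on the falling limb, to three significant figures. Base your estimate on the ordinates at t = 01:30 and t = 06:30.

On the falling limb, Q drops from 141.4 to 31.0 cfs between t = 01:30 and t = 06:30 (Δt = 5 h).
k = −Δt / ln(Q₂/Q₁) = −5 / ln(31.0/141.4) = 3.29 h.

k ≈ 3.29 h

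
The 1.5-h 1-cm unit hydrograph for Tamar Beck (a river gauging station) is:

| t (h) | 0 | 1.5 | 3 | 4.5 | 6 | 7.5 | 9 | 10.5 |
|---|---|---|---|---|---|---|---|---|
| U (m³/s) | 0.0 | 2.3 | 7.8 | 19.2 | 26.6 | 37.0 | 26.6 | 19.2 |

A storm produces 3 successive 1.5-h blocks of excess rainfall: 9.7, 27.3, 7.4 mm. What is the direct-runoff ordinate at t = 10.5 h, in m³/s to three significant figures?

Q ≈ 119 m³/s

By discrete convolution, Q_j = Σ (P_i / 10 mm) · U_{j−i}.
At t = 10.5 h (j=7): Q = (9.7/10)·19.2 + (27.3/10)·26.6 + (7.4/10)·37.0 = 119 m³/s.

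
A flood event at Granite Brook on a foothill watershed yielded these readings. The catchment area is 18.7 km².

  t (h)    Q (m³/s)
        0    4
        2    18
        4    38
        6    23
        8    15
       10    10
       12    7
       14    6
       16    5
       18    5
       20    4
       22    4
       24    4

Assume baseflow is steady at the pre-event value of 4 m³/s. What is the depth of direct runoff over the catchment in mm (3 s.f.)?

d ≈ 35.0 mm

Direct runoff: 0.0, 14.0, 34.0, 19.0, 11.0, 6.0, 3.0, 2.0, 1.0, 1.0, 0.0, 0.0, 0.0 m³/s; ΣQ_DR = 91.00 m³/s.
V = ΣQ_DR · Δt = 91.00 × 7200 s = 6.552 × 10^5 m³.
Over A = 18.7 km², depth = V / A = 35.0 mm.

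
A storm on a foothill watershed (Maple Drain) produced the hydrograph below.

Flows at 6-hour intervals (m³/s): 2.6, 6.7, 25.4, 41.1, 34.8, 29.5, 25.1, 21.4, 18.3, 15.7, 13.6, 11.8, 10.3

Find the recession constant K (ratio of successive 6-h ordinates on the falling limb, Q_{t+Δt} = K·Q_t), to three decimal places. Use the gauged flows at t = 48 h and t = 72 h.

Using the recession-limb readings at t = 48 h and t = 72 h: Q falls from 18.3 to 10.3 m³/s over 4 intervals.
K = (Q₂/Q₁)^(1/4) = (10.3/18.3)^(1/4) = 0.866.

K ≈ 0.866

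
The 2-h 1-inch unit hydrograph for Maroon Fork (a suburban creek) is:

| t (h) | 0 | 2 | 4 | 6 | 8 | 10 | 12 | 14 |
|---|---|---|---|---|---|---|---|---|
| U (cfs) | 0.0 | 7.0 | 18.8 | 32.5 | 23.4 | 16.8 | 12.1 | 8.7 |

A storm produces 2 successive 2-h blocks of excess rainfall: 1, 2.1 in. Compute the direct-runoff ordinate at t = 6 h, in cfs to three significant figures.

By discrete convolution, Q_j = Σ (P_i / 1 in) · U_{j−i}.
At t = 6 h (j=3): Q = (1/1)·32.5 + (2.1/1)·18.8 = 72.0 cfs.

Q ≈ 72.0 cfs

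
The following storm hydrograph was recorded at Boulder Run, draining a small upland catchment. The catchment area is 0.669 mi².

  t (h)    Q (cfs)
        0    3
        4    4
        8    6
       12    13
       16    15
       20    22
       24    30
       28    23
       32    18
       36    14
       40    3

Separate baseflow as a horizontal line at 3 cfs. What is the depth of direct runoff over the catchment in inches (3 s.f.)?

d ≈ 1.09 in

Direct runoff: 0.0, 1.0, 3.0, 10.0, 12.0, 19.0, 27.0, 20.0, 15.0, 11.0, 0.0 cfs; ΣQ_DR = 118.0 cfs.
V = ΣQ_DR · Δt = 118.0 × 14400 s = 1.699 × 10^6 ft³.
Over A = 0.669 mi², depth = V / A = 1.09 in.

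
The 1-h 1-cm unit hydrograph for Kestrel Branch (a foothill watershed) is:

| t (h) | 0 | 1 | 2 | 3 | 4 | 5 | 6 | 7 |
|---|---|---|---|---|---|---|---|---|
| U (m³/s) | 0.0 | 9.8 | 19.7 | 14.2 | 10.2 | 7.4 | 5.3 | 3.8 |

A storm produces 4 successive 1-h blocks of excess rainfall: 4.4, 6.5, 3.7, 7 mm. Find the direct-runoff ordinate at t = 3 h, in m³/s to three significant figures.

Q ≈ 22.7 m³/s

By discrete convolution, Q_j = Σ (P_i / 10 mm) · U_{j−i}.
At t = 3 h (j=3): Q = (4.4/10)·14.2 + (6.5/10)·19.7 + (3.7/10)·9.8 + (7/10)·0.0 = 22.7 m³/s.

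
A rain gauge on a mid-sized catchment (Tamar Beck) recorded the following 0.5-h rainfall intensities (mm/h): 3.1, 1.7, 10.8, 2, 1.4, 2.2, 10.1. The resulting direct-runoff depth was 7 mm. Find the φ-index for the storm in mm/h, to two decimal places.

Only the 2 blocks with intensity above φ contribute runoff: 10.8, 10.1 mm/h.
Σ(I−φ)·Δt = d  ⇒  (10.8+10.1 − 2φ)·0.5 = 7
φ = (20.90 − 7/0.5) / 2 = 3.45 mm/h.

φ ≈ 3.45 mm/h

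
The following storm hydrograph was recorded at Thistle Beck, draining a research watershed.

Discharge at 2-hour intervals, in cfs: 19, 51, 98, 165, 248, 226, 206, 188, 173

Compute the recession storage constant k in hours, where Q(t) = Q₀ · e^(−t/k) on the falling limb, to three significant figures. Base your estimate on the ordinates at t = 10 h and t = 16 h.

k ≈ 22.5 h

On the falling limb, Q drops from 226 to 173 cfs between t = 10 h and t = 16 h (Δt = 6 h).
k = −Δt / ln(Q₂/Q₁) = −6 / ln(173/226) = 22.5 h.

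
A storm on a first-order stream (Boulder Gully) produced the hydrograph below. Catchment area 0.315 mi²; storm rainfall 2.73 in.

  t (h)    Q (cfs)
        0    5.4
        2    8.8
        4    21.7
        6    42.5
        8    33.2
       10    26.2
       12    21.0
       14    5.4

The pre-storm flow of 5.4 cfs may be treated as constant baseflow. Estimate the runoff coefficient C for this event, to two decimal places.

C ≈ 0.44

ΣQ_DR = 121.0 cfs; V = ΣQ_DR·Δt = 8.712 × 10^5 ft³.
Runoff depth d = V / A = 1.190 in.
C = d / P = 1.190 / 2.73 = 0.44.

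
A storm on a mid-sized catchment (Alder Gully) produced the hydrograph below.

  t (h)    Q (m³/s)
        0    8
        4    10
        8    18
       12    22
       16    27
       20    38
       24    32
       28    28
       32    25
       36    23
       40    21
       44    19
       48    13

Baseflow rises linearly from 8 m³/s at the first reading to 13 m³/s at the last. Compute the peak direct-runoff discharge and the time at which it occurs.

Q_p = 27.92 m³/s at t = 20 h

Subtracting baseflow gives direct-runoff ordinates: 0.00, 1.58, 9.17, 12.75, 17.33, 27.92, 21.50, 17.08, 13.67, 11.25, 8.83, 6.42, 0.00 m³/s.
The maximum is 27.92 m³/s, occurring at the reading for t = 20 h.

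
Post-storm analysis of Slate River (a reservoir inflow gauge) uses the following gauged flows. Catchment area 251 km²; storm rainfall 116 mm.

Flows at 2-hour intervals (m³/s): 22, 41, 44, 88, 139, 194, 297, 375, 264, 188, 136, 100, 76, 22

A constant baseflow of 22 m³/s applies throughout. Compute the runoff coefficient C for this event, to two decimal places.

ΣQ_DR = 1678 m³/s; V = ΣQ_DR·Δt = 1.208 × 10^7 m³.
Runoff depth d = V / A = 48.13 mm.
C = d / P = 48.13 / 116 = 0.41.

C ≈ 0.41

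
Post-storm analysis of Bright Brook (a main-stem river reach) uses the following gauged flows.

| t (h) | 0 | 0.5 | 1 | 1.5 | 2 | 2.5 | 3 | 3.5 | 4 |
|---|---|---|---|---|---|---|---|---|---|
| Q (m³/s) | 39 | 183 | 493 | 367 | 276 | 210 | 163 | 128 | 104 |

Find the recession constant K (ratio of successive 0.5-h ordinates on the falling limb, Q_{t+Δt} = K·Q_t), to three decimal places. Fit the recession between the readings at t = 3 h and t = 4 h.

K ≈ 0.799

Using the recession-limb readings at t = 3 h and t = 4 h: Q falls from 163 to 104 m³/s over 2 intervals.
K = (Q₂/Q₁)^(1/2) = (104/163)^(1/2) = 0.799.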